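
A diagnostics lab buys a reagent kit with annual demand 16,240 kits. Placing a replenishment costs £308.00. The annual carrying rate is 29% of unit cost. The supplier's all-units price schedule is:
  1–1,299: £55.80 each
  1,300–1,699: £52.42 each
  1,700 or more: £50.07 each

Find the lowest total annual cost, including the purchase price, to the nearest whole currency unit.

TC* ≈ £828,421

Holding cost per unit per year at price C is H = 0.29·C.
Candidates are each tier's EOQ (if it falls in that tier) and each price-break quantity.
EOQ at £55.80 = 786.3 (feasible in tier 1): TC = 16,240×£55.80 + (16,240/786.3)×308 + (786.3/2)×0.29×£55.80 = £918,915.29.
EOQ at £52.42 = 811.2 < 1300, so use break Q=1300: TC = 16,240×£52.42 + (16,240/1300.0)×308 + (1300.0/2)×0.29×£52.42 = £865,029.60.
EOQ at £50.07 = 830.0 < 1700, so use break Q=1700: TC = 16,240×£50.07 + (16,240/1700.0)×308 + (1700.0/2)×0.29×£50.07 = £828,421.36.
Lowest total cost among the candidates is at Q = 1700.0.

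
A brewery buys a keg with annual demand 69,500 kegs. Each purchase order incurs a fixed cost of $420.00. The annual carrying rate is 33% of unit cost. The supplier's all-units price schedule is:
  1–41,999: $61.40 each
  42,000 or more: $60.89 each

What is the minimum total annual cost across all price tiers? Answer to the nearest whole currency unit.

TC* ≈ $4,301,693

Holding cost per unit per year at price C is H = 0.33·C.
Evaluate total cost at each tier's feasible EOQ or, if the EOQ is below the tier, at the tier's minimum quantity.
EOQ at $61.40 = 1697.4 (feasible in tier 1): TC = 69,500×$61.40 + (69,500/1697.4)×420 + (1697.4/2)×0.33×$61.40 = $4,301,693.25.
EOQ at $60.89 = 1704.5 < 42000, so use break Q=42000: TC = 69,500×$60.89 + (69,500/42000.0)×420 + (42000.0/2)×0.33×$60.89 = $4,654,517.70.
Lowest total cost among the candidates is at Q = 1697.4.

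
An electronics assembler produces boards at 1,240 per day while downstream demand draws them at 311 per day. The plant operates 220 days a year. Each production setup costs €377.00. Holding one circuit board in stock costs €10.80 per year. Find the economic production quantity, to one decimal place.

Q* ≈ 2,525.0 boards

Annual demand D = 311 × 220 = 68,420.
Production build-up factor (1 − d/p) = 1 − 311/1,240 = 0.7492.
Q* = √(2DS / (H(1 − d/p))) = √(2 × 68,420 × 377 / (10.8 × 0.7492)).
= √(51,588,680 / 8.0913) ≈ 2525.040.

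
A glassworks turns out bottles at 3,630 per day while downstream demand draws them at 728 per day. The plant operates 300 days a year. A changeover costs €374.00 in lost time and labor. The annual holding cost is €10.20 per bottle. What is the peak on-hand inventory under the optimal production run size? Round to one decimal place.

I_max ≈ 3,578.3 bottles

Annual demand D = 728 × 300 = 218,400.
Production build-up factor (1 − d/p) = 1 − 728/3,630 = 0.7994.
Q* = √(2DS / (H(1 − d/p))) = √(2 × 218,400 × 374 / (10.2 × 0.7994)).
= √(163,363,200 / 8.1544) ≈ 4475.913.
Maximum inventory = Q*(1 − d/p) = 4475.913 × 0.7994 ≈ 3578.264.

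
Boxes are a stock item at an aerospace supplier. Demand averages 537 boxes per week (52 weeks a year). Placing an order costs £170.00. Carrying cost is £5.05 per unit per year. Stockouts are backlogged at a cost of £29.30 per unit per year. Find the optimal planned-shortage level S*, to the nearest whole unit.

Annual demand D = 537 × 52 = 27,924.
With planned backorders, Q* = √(2DS/H) · √((H+B)/B).
√(2DS/H) = √(2 × 27,924 × 170 / 5.05) = 1371.142.
√((H+B)/B) = √((5.05+29.3)/29.3) = 1.0828.
Q* ≈ 1484.609.
S* = Q* · H/(H+B) = 1484.609 × 5.05/34.35 ≈ 218.261.

S* ≈ 218 boxes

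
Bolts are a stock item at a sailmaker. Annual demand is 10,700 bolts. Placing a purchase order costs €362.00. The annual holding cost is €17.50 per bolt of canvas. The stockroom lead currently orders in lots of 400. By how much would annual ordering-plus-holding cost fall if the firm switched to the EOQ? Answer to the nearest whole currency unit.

EOQ = √(2DS/H) = √(2 × 10,700 × 362 / 17.5) ≈ 665.34.
Cost at Q* = (D/Q*)S + (Q*/2)H = √(2DSH) ≈ €11,643.41.
Cost at Q = 400: (10,700/400)×362 + (400/2)×17.5 = €9,683.50 + €3,500.00 = €13,183.50.
Excess = €13,183.50 − €11,643.41 = €1,540.09.

Extra cost ≈ €1,540 per year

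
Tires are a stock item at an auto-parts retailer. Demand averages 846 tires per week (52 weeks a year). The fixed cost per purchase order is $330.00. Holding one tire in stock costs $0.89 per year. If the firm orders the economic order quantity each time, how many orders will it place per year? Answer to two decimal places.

N ≈ 7.70 orders per year

Annual demand D = 846 × 52 = 43,992.
EOQ = √(2DS/H) = √(2 × 43,992 × 330 / 0.89) ≈ 5711.68.
Orders per year = D / Q* = 43,992 / 5711.68 ≈ 7.702.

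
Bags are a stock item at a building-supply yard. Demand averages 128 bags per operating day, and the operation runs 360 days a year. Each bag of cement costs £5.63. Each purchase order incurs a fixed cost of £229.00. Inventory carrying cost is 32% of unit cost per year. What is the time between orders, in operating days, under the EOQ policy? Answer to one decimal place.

T ≈ 26.7 days

Annual demand D = 128 × 360 = 46,080.
Holding cost H = 0.32 × £5.63 = £1.8016 per unit per year.
The optimal lot size = √(2DS/H) = √(2 × 46,080 × 229 / 1.8016) ≈ 3422.63.
Cycle time = Q*/D × 360 = 3422.63 / 46,080 × 360 ≈ 26.739 days.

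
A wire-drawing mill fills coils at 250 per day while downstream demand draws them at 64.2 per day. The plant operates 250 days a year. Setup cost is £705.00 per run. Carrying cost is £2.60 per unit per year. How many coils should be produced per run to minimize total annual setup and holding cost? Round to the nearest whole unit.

Q* ≈ 3,422 coils

Annual demand D = 64.2 × 250 = 16,050.
Production build-up factor (1 − d/p) = 1 − 64.2/250 = 0.7432.
Q* = √(2DS / (H(1 − d/p))) = √(2 × 16,050 × 705 / (2.6 × 0.7432)).
= √(22,630,500 / 1.9323) ≈ 3422.217.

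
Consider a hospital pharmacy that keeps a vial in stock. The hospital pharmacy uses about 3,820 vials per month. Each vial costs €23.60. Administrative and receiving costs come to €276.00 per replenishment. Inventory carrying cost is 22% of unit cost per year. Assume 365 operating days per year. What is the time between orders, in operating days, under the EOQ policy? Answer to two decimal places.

Annual demand D = 3,820 × 12 = 45,840.
Holding cost H = 0.22 × €23.60 = €5.1920 per unit per year.
Q* = √(2DS/H) = √(2 × 45,840 × 276 / 5.192) ≈ 2207.62.
Cycle time = Q*/D × 365 = 2207.62 / 45,840 × 365 ≈ 17.578 days.

T ≈ 17.58 days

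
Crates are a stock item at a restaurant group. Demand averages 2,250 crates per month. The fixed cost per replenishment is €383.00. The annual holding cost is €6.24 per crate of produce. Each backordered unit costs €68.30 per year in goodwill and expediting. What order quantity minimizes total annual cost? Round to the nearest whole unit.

Q* ≈ 1,902 crates

Annual demand D = 2,250 × 12 = 27,000.
With planned backorders, Q* = √(2DS/H) · √((H+B)/B).
√(2DS/H) = √(2 × 27,000 × 383 / 6.24) = 1820.556.
√((H+B)/B) = √((6.24+68.3)/68.3) = 1.0447.
Q* ≈ 1901.903.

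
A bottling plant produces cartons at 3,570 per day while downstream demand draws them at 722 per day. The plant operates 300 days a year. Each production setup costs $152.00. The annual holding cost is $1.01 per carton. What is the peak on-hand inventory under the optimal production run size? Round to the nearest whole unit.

Annual demand D = 722 × 300 = 216,600.
Production build-up factor (1 − d/p) = 1 − 722/3,570 = 0.7978.
Q* = √(2DS / (H(1 − d/p))) = √(2 × 216,600 × 152 / (1.01 × 0.7978)).
= √(65,846,400 / 0.8057) ≈ 9040.021.
Maximum inventory = Q*(1 − d/p) = 9040.021 × 0.7978 ≈ 7211.759.

I_max ≈ 7,212 cartons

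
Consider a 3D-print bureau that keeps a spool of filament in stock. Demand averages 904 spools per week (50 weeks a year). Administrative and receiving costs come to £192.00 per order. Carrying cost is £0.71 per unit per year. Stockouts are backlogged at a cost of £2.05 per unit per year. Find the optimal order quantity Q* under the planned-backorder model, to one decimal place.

Q* ≈ 5,737.0 spools

Annual demand D = 904 × 50 = 45,200.
With planned backorders, Q* = √(2DS/H) · √((H+B)/B).
√(2DS/H) = √(2 × 45,200 × 192 / 0.71) = 4944.310.
√((H+B)/B) = √((0.71+2.05)/2.05) = 1.1603.
Q* ≈ 5736.979.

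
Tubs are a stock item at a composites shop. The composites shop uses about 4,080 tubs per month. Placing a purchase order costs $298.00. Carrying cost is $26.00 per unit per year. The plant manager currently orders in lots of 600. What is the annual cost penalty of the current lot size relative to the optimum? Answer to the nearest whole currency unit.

Extra cost ≈ $4,573 per year

Annual demand D = 4,080 × 12 = 48,960.
EOQ = √(2DS/H) = √(2 × 48,960 × 298 / 26) ≈ 1059.39.
Cost at Q* = (D/Q*)S + (Q*/2)H = √(2DSH) ≈ $27,544.22.
Cost at Q = 600: (48,960/600)×298 + (600/2)×26 = $24,316.80 + $7,800.00 = $32,116.80.
Excess = $32,116.80 − $27,544.22 = $4,572.58.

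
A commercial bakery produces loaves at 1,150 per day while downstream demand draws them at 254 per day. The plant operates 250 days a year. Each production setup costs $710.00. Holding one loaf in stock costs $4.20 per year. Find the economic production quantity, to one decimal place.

Q* ≈ 5,249.3 loaves

Annual demand D = 254 × 250 = 63,500.
Production build-up factor (1 − d/p) = 1 − 254/1,150 = 0.7791.
Q* = √(2DS / (H(1 − d/p))) = √(2 × 63,500 × 710 / (4.2 × 0.7791)).
= √(90,170,000 / 3.2723) ≈ 5249.299.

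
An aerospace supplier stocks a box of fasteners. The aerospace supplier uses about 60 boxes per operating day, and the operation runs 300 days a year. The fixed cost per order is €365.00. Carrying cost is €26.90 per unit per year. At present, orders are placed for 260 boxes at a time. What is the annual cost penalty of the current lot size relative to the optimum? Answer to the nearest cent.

Annual demand D = 60 × 300 = 18,000.
EOQ = √(2DS/H) = √(2 × 18,000 × 365 / 26.9) ≈ 698.91.
Cost at Q* = (D/Q*)S + (Q*/2)H = √(2DSH) ≈ €18,800.69.
Cost at Q = 260: (18,000/260)×365 + (260/2)×26.9 = €25,269.23 + €3,497.00 = €28,766.23.
Excess = €28,766.23 − €18,800.69 = €9,965.54.

Extra cost ≈ €9,965.54 per year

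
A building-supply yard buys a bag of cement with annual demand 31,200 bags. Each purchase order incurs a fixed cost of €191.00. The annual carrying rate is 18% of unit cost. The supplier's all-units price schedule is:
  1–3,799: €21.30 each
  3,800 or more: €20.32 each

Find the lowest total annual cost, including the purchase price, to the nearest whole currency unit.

TC* ≈ €642,502

Holding cost per unit per year at price C is H = 0.18·C.
For each price level, check whether its EOQ is feasible; otherwise the best quantity at that price is the breakpoint.
EOQ at €21.30 = 1763.1 (feasible in tier 1): TC = 31,200×€21.30 + (31,200/1763.1)×191 + (1763.1/2)×0.18×€21.30 = €671,319.82.
EOQ at €20.32 = 1805.1 < 3800, so use break Q=3800: TC = 31,200×€20.32 + (31,200/3800.0)×191 + (3800.0/2)×0.18×€20.32 = €642,501.65.
Lowest total cost among the candidates is at Q = 3800.0.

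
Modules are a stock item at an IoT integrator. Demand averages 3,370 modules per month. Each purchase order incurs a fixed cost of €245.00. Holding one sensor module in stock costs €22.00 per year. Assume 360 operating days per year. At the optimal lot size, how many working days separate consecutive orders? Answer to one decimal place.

T ≈ 8.4 days

Annual demand D = 3,370 × 12 = 40,440.
EOQ = √(2DS/H) = √(2 × 40,440 × 245 / 22) ≈ 949.06.
Cycle time = Q*/D × 360 = 949.06 / 40,440 × 360 ≈ 8.449 days.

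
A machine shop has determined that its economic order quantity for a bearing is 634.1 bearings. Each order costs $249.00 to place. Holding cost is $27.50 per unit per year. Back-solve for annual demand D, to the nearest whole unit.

Squaring Q* = √(2DS/H) gives Q*² = 2DS/H.
From Q* = √(2DS/H): D = Q*²H / (2S) = 634.1² × 27.5 / (2 × 249) = 22203.368.

D ≈ 22,203 bearings per year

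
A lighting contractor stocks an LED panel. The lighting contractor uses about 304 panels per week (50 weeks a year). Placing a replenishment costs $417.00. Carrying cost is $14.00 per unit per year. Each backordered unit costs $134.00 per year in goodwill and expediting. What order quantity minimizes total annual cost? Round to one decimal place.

Q* ≈ 1,000.0 panels

Annual demand D = 304 × 50 = 15,200.
With planned backorders, Q* = √(2DS/H) · √((H+B)/B).
√(2DS/H) = √(2 × 15,200 × 417 / 14) = 951.570.
√((H+B)/B) = √((14+134)/134) = 1.0509.
Q* ≈ 1000.044.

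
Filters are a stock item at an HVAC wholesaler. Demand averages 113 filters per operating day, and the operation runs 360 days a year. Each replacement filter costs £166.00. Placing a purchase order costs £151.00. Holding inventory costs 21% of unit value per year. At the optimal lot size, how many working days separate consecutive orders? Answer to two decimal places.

T ≈ 5.25 days

Annual demand D = 113 × 360 = 40,680.
Holding cost H = 0.21 × £166.00 = £34.8600 per unit per year.
The optimal lot size = √(2DS/H) = √(2 × 40,680 × 151 / 34.86) ≈ 593.65.
Cycle time = Q*/D × 360 = 593.65 / 40,680 × 360 ≈ 5.254 days.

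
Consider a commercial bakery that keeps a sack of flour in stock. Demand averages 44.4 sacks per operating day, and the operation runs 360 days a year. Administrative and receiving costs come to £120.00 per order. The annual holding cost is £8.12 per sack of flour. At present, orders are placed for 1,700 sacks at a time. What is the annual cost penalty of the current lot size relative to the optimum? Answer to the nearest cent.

Extra cost ≈ £2,449.10 per year

Annual demand D = 44.4 × 360 = 15,984.
EOQ = √(2DS/H) = √(2 × 15,984 × 120 / 8.12) ≈ 687.34.
Cost at Q* = (D/Q*)S + (Q*/2)H = √(2DSH) ≈ £5,581.18.
Cost at Q = 1,700: (15,984/1,700)×120 + (1,700/2)×8.12 = £1,128.28 + £6,902.00 = £8,030.28.
Excess = £8,030.28 − £5,581.18 = £2,449.10.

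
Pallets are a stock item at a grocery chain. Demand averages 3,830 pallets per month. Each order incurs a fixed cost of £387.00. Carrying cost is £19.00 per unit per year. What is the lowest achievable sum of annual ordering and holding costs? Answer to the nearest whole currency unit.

Annual demand D = 3,830 × 12 = 45,960.
Q* = √(2DS/H) = √(2 × 45,960 × 387 / 19) ≈ 1368.31.
At Q*, ordering cost (D/Q*)S equals holding cost (Q*/2)H, each = √(DSH/2).
Minimum total = √(2DSH) = √(2 × 45,960 × 387 × 19) ≈ 25997.841.

TC* ≈ £25,998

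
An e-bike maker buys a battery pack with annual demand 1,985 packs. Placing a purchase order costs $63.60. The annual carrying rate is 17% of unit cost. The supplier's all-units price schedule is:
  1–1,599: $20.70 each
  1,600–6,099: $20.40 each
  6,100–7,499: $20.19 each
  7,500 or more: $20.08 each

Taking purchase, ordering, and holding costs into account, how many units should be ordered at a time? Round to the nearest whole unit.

Q* ≈ 268 packs

Holding cost per unit per year at price C is H = 0.17·C.
Candidates are each tier's EOQ (if it falls in that tier) and each price-break quantity.
EOQ at $20.70 = 267.9 (feasible in tier 1): TC = 1,985×$20.70 + (1,985/267.9)×63.6 + (267.9/2)×0.17×$20.70 = $42,032.11.
EOQ at $20.40 = 269.8 < 1600, so use break Q=1600: TC = 1,985×$20.40 + (1,985/1600.0)×63.6 + (1600.0/2)×0.17×$20.40 = $43,347.30.
EOQ at $20.19 = 271.2 < 6100, so use break Q=6100: TC = 1,985×$20.19 + (1,985/6100.0)×63.6 + (6100.0/2)×0.17×$20.19 = $50,566.36.
EOQ at $20.08 = 272.0 < 7500, so use break Q=7500: TC = 1,985×$20.08 + (1,985/7500.0)×63.6 + (7500.0/2)×0.17×$20.08 = $52,676.63.
Lowest total cost is $42,032.11 at Q = 267.9.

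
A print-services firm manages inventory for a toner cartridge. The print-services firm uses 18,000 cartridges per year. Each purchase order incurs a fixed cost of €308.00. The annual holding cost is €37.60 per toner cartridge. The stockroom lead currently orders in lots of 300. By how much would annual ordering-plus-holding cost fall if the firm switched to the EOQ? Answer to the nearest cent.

Extra cost ≈ €3,701.66 per year

EOQ = √(2DS/H) = √(2 × 18,000 × 308 / 37.6) ≈ 543.04.
Cost at Q* = (D/Q*)S + (Q*/2)H = √(2DSH) ≈ €20,418.34.
Cost at Q = 300: (18,000/300)×308 + (300/2)×37.6 = €18,480.00 + €5,640.00 = €24,120.00.
Excess = €24,120.00 − €20,418.34 = €3,701.66.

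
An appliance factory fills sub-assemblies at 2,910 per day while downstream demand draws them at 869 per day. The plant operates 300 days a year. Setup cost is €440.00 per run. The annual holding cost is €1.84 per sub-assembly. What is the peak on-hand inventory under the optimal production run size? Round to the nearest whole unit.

Annual demand D = 869 × 300 = 260,700.
Production build-up factor (1 − d/p) = 1 − 869/2,910 = 0.7014.
Q* = √(2DS / (H(1 − d/p))) = √(2 × 260,700 × 440 / (1.84 × 0.7014)).
= √(229,416,000 / 1.2905) ≈ 13333.002.
Maximum inventory = Q*(1 − d/p) = 13333.002 × 0.7014 ≈ 9351.428.

I_max ≈ 9,351 sub-assemblies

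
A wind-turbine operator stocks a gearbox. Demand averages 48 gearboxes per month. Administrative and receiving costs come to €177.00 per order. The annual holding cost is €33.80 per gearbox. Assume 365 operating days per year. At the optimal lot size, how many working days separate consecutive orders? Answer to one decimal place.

Annual demand D = 48 × 12 = 576.
EOQ = √(2DS/H) = √(2 × 576 × 177 / 33.8) ≈ 77.67.
Cycle time = Q*/D × 365 = 77.67 / 576 × 365 ≈ 49.218 days.

T ≈ 49.2 days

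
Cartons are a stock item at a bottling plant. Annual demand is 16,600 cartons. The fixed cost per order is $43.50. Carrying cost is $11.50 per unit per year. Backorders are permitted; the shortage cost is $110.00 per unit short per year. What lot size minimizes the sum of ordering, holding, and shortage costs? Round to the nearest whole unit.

With planned backorders, Q* = √(2DS/H) · √((H+B)/B).
√(2DS/H) = √(2 × 16,600 × 43.5 / 11.5) = 354.376.
√((H+B)/B) = √((11.5+110)/110) = 1.0510.
Q* ≈ 372.440.

Q* ≈ 372 cartons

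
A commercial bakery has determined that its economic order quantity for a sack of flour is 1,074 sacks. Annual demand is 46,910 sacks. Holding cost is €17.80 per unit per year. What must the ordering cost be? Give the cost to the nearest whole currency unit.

S ≈ €219

The basic EOQ model gives Q* = √(2DS/H); rearrange for the unknown.
From Q* = √(2DS/H): S = Q*²H / (2D) = 1,074² × 17.8 / (2 × 46,910) = 218.8432.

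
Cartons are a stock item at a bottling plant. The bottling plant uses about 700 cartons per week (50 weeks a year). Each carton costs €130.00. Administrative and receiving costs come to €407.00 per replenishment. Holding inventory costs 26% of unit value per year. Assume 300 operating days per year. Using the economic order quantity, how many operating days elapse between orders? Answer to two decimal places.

T ≈ 7.87 days

Annual demand D = 700 × 50 = 35,000.
Holding cost H = 0.26 × €130.00 = €33.8000 per unit per year.
EOQ = √(2DS/H) = √(2 × 35,000 × 407 / 33.8) ≈ 918.10.
Cycle time = Q*/D × 300 = 918.10 / 35,000 × 300 ≈ 7.869 days.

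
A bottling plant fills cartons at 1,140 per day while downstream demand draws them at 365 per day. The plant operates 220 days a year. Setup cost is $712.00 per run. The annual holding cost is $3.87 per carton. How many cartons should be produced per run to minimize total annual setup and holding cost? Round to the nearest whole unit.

Annual demand D = 365 × 220 = 80,300.
Production build-up factor (1 − d/p) = 1 − 365/1,140 = 0.6798.
Q* = √(2DS / (H(1 − d/p))) = √(2 × 80,300 × 712 / (3.87 × 0.6798)).
= √(114,347,200 / 2.6309) ≈ 6592.632.

Q* ≈ 6,593 cartons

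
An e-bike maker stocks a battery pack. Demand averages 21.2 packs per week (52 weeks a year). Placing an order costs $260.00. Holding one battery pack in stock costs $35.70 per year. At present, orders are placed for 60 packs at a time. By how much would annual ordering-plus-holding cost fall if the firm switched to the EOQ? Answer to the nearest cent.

Extra cost ≈ $1,324.25 per year

Annual demand D = 21.2 × 52 = 1,102.4.
EOQ = √(2DS/H) = √(2 × 1,102.4 × 260 / 35.7) ≈ 126.72.
Cost at Q* = (D/Q*)S + (Q*/2)H = √(2DSH) ≈ $4,523.82.
Cost at Q = 60: (1,102.4/60)×260 + (60/2)×35.7 = $4,777.07 + $1,071.00 = $5,848.07.
Excess = $5,848.07 − $4,523.82 = $1,324.25.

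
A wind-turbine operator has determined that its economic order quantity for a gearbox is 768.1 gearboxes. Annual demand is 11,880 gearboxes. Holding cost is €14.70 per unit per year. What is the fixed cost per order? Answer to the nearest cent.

The basic EOQ model gives Q* = √(2DS/H); rearrange for the unknown.
From Q* = √(2DS/H): S = Q*²H / (2D) = 768.1² × 14.7 / (2 × 11,880) = 365.0114.

S ≈ €365.01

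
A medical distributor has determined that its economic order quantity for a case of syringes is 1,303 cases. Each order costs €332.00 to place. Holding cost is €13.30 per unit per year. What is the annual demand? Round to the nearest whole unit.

D ≈ 34,007 cases per year

Invert the EOQ relation Q*² = 2DS/H.
From Q* = √(2DS/H): D = Q*²H / (2S) = 1,303² × 13.3 / (2 × 332) = 34007.319.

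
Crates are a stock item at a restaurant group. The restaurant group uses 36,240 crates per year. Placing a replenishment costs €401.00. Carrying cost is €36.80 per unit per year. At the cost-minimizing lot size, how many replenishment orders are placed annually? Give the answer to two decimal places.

Q* = √(2DS/H) = √(2 × 36,240 × 401 / 36.8) ≈ 888.70.
Orders per year = D / Q* = 36,240 / 888.70 ≈ 40.778.

N ≈ 40.78 orders per year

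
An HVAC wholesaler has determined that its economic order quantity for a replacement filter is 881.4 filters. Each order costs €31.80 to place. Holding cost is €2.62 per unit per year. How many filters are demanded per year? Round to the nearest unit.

D ≈ 32,003 filters per year

Invert the EOQ relation Q*² = 2DS/H.
From Q* = √(2DS/H): D = Q*²H / (2S) = 881.4² × 2.62 / (2 × 31.8) = 32002.969.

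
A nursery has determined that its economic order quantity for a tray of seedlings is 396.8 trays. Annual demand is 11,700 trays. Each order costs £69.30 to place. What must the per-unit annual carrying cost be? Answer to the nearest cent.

H ≈ £10.30

Invert the EOQ relation Q*² = 2DS/H.
From Q* = √(2DS/H): H = 2DS / Q*² = 2 × 11,700 × 69.3 / 396.8² = 10.2993.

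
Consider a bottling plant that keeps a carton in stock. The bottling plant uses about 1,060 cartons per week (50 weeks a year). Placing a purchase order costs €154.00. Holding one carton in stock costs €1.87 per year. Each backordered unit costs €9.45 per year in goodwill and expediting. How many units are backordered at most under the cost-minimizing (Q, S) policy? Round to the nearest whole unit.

S* ≈ 534 cartons

Annual demand D = 1,060 × 50 = 53,000.
With planned backorders, Q* = √(2DS/H) · √((H+B)/B).
√(2DS/H) = √(2 × 53,000 × 154 / 1.87) = 2954.558.
√((H+B)/B) = √((1.87+9.45)/9.45) = 1.0945.
Q* ≈ 3233.701.
S* = Q* · H/(H+B) = 3233.701 × 1.87/11.32 ≈ 534.189.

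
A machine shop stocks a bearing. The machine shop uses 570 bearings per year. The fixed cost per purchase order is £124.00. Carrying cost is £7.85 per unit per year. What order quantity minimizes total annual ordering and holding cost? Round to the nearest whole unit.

Q* ≈ 134 bearings

EOQ = √(2DS / H) = √(2 × 570 × 124 / 7.85).
= √(141,360 / 7.85) = √18,007.6433 ≈ 134.193.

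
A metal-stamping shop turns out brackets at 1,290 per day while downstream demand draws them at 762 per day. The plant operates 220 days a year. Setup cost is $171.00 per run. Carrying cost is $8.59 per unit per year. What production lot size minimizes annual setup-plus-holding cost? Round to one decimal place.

Annual demand D = 762 × 220 = 167,640.
Production build-up factor (1 − d/p) = 1 − 762/1,290 = 0.4093.
Q* = √(2DS / (H(1 − d/p))) = √(2 × 167,640 × 171 / (8.59 × 0.4093)).
= √(57,332,880 / 3.5159) ≈ 4038.157.

Q* ≈ 4,038.2 brackets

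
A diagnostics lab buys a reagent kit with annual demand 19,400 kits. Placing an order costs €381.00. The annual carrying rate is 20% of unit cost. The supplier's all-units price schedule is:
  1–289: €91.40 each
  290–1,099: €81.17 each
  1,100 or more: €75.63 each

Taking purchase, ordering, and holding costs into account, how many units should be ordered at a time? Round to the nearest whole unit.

Q* ≈ 1,100 kits

Holding cost per unit per year at price C is H = 0.20·C.
For each price level, check whether its EOQ is feasible; otherwise the best quantity at that price is the breakpoint.
Tier 1 (€91.40): EOQ = 899.3 exceeds tier's upper bound 289, so this tier is dominated.
EOQ at €81.17 = 954.3 (feasible in tier 2): TC = 19,400×€81.17 + (19,400/954.3)×381 + (954.3/2)×0.20×€81.17 = €1,590,189.42.
EOQ at €75.63 = 988.6 < 1100, so use break Q=1100: TC = 19,400×€75.63 + (19,400/1100.0)×381 + (1100.0/2)×0.20×€75.63 = €1,482,260.75.
Lowest total cost is €1,482,260.75 at Q = 1100.0.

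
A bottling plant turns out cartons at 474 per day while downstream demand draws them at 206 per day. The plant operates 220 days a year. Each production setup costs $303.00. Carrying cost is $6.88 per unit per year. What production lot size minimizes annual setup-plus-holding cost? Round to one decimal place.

Q* ≈ 2,657.1 cartons

Annual demand D = 206 × 220 = 45,320.
Production build-up factor (1 − d/p) = 1 − 206/474 = 0.5654.
Q* = √(2DS / (H(1 − d/p))) = √(2 × 45,320 × 303 / (6.88 × 0.5654)).
= √(27,463,920 / 3.89) ≈ 2657.106.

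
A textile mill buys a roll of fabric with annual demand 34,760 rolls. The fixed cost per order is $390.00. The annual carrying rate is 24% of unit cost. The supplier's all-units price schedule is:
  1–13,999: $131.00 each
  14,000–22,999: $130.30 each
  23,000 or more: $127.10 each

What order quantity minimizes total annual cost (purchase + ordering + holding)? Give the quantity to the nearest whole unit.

Holding cost per unit per year at price C is H = 0.24·C.
For each price level, check whether its EOQ is feasible; otherwise the best quantity at that price is the breakpoint.
EOQ at $131.00 = 928.6 (feasible in tier 1): TC = 34,760×$131.00 + (34,760/928.6)×390 + (928.6/2)×0.24×$131.00 = $4,582,756.34.
EOQ at $130.30 = 931.1 < 14000, so use break Q=14000: TC = 34,760×$130.30 + (34,760/14000.0)×390 + (14000.0/2)×0.24×$130.30 = $4,749,100.31.
EOQ at $127.10 = 942.8 < 23000, so use break Q=23000: TC = 34,760×$127.10 + (34,760/23000.0)×390 + (23000.0/2)×0.24×$127.10 = $4,769,381.41.
Lowest total cost is $4,582,756.34 at Q = 928.6.

Q* ≈ 929 rolls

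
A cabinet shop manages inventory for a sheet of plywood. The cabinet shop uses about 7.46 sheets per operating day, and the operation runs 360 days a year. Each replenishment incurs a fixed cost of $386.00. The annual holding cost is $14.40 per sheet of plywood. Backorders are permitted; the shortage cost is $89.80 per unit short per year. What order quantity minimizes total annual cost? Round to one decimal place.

Annual demand D = 7.46 × 360 = 2,685.6.
With planned backorders, Q* = √(2DS/H) · √((H+B)/B).
√(2DS/H) = √(2 × 2,685.6 × 386 / 14.4) = 379.444.
√((H+B)/B) = √((14.4+89.8)/89.8) = 1.0772.
Q* ≈ 408.737.

Q* ≈ 408.7 sheets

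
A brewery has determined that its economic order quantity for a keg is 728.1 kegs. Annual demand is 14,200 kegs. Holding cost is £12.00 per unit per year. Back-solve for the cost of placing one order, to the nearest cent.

S ≈ £224.00

Squaring Q* = √(2DS/H) gives Q*² = 2DS/H.
From Q* = √(2DS/H): S = Q*²H / (2D) = 728.1² × 12 / (2 × 14,200) = 223.9984.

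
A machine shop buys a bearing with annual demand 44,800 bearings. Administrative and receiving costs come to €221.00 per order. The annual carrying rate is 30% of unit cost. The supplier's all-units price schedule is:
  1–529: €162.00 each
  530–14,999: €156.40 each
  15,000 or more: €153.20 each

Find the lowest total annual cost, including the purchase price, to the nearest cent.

TC* ≈ €7,037,201.00

Holding cost per unit per year at price C is H = 0.30·C.
Candidates are each tier's EOQ (if it falls in that tier) and each price-break quantity.
Tier 1 (€162.00): EOQ = 638.3 exceeds tier's upper bound 529, so this tier is dominated.
EOQ at €156.40 = 649.6 (feasible in tier 2): TC = 44,800×€156.40 + (44,800/649.6)×221 + (649.6/2)×0.30×€156.40 = €7,037,201.00.
EOQ at €153.20 = 656.4 < 15000, so use break Q=15000: TC = 44,800×€153.20 + (44,800/15000.0)×221 + (15000.0/2)×0.30×€153.20 = €7,208,720.05.
Lowest total cost among the candidates is at Q = 649.6.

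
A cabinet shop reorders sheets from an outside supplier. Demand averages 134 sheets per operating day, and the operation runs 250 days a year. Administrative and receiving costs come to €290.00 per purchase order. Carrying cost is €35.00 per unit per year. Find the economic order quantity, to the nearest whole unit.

Annual demand D = 134 × 250 = 33,500.
EOQ = √(2DS / H) = √(2 × 33,500 × 290 / 35).
= √(19,430,000 / 35) = √555,142.8571 ≈ 745.079.

Q* ≈ 745 sheets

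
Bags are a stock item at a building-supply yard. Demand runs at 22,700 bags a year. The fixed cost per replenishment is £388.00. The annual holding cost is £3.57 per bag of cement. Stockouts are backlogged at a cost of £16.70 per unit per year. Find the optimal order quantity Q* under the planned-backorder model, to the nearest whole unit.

With planned backorders, Q* = √(2DS/H) · √((H+B)/B).
√(2DS/H) = √(2 × 22,700 × 388 / 3.57) = 2221.313.
√((H+B)/B) = √((3.57+16.7)/16.7) = 1.1017.
Q* ≈ 2447.250.

Q* ≈ 2,447 bags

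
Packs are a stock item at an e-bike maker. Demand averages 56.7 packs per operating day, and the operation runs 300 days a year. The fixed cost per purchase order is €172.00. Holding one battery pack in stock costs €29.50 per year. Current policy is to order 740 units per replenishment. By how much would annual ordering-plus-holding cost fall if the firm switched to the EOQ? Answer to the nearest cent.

Annual demand D = 56.7 × 300 = 17,010.
EOQ = √(2DS/H) = √(2 × 17,010 × 172 / 29.5) ≈ 445.37.
Cost at Q* = (D/Q*)S + (Q*/2)H = √(2DSH) ≈ €13,138.40.
Cost at Q = 740: (17,010/740)×172 + (740/2)×29.5 = €3,953.68 + €10,915.00 = €14,868.68.
Excess = €14,868.68 − €13,138.40 = €1,730.28.

Extra cost ≈ €1,730.28 per year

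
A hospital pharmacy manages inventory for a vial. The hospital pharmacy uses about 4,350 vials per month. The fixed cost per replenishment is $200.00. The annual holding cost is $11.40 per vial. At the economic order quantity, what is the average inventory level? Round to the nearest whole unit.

Average inventory ≈ 677 vials

Annual demand D = 4,350 × 12 = 52,200.
The optimal lot size = √(2DS/H) = √(2 × 52,200 × 200 / 11.4) ≈ 1353.36.
Average inventory = Q*/2 ≈ 1353.36 / 2 = 676.679.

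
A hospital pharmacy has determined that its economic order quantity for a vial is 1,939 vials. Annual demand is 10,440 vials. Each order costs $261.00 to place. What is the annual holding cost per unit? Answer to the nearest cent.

Squaring Q* = √(2DS/H) gives Q*² = 2DS/H.
From Q* = √(2DS/H): H = 2DS / Q*² = 2 × 10,440 × 261 / 1,939² = 1.4495.

H ≈ $1.45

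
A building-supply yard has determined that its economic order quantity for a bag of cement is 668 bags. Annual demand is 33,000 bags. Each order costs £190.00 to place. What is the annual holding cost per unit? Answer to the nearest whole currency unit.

H ≈ £28

The basic EOQ model gives Q* = √(2DS/H); rearrange for the unknown.
From Q* = √(2DS/H): H = 2DS / Q*² = 2 × 33,000 × 190 / 668² = 28.1025.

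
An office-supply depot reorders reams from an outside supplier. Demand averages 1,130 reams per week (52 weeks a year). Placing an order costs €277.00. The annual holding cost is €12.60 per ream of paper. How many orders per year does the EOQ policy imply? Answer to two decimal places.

Annual demand D = 1,130 × 52 = 58,760.
EOQ = √(2DS/H) = √(2 × 58,760 × 277 / 12.6) ≈ 1607.35.
Orders per year = D / Q* = 58,760 / 1607.35 ≈ 36.557.

N ≈ 36.56 orders per year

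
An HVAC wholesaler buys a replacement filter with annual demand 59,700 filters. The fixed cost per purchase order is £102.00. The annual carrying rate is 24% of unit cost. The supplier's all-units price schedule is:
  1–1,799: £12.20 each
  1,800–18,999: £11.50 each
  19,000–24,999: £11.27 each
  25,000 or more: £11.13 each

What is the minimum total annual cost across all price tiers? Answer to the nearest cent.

Holding cost per unit per year at price C is H = 0.24·C.
Evaluate total cost at each tier's feasible EOQ or, if the EOQ is below the tier, at the tier's minimum quantity.
Tier 1 (£12.20): EOQ = 2039.5 exceeds tier's upper bound 1799, so this tier is dominated.
EOQ at £11.50 = 2100.6 (feasible in tier 2): TC = 59,700×£11.50 + (59,700/2100.6)×102 + (2100.6/2)×0.24×£11.50 = £692,347.71.
EOQ at £11.27 = 2121.9 < 19000, so use break Q=19000: TC = 59,700×£11.27 + (59,700/19000.0)×102 + (19000.0/2)×0.24×£11.27 = £698,835.09.
EOQ at £11.13 = 2135.3 < 25000, so use break Q=25000: TC = 59,700×£11.13 + (59,700/25000.0)×102 + (25000.0/2)×0.24×£11.13 = £698,094.58.
Lowest total cost among the candidates is at Q = 2100.6.

TC* ≈ £692,347.71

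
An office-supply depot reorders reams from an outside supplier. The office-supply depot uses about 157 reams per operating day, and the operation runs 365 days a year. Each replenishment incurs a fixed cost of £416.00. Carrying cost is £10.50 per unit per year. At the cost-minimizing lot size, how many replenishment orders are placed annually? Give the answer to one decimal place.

Annual demand D = 157 × 365 = 57,305.
The optimal lot size = √(2DS/H) = √(2 × 57,305 × 416 / 10.5) ≈ 2130.90.
Orders per year = D / Q* = 57,305 / 2130.90 ≈ 26.892.

N ≈ 26.9 orders per year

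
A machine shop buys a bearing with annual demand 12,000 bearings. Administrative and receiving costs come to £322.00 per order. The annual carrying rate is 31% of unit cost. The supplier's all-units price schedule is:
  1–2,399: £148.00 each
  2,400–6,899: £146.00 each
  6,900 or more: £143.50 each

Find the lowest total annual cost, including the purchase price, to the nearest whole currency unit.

TC* ≈ £1,794,830

Holding cost per unit per year at price C is H = 0.31·C.
For each price level, check whether its EOQ is feasible; otherwise the best quantity at that price is the breakpoint.
EOQ at £148.00 = 410.4 (feasible in tier 1): TC = 12,000×£148.00 + (12,000/410.4)×322 + (410.4/2)×0.31×£148.00 = £1,794,829.78.
EOQ at £146.00 = 413.2 < 2400, so use break Q=2400: TC = 12,000×£146.00 + (12,000/2400.0)×322 + (2400.0/2)×0.31×£146.00 = £1,807,922.00.
EOQ at £143.50 = 416.8 < 6900, so use break Q=6900: TC = 12,000×£143.50 + (12,000/6900.0)×322 + (6900.0/2)×0.31×£143.50 = £1,876,033.25.
Lowest total cost among the candidates is at Q = 410.4.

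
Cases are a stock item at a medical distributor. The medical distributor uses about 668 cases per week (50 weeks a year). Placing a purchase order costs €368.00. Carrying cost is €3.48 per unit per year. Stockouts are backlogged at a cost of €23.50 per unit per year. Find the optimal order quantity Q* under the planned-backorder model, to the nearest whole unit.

Annual demand D = 668 × 50 = 33,400.
With planned backorders, Q* = √(2DS/H) · √((H+B)/B).
√(2DS/H) = √(2 × 33,400 × 368 / 3.48) = 2657.801.
√((H+B)/B) = √((3.48+23.5)/23.5) = 1.0715.
Q* ≈ 2847.800.

Q* ≈ 2,848 cases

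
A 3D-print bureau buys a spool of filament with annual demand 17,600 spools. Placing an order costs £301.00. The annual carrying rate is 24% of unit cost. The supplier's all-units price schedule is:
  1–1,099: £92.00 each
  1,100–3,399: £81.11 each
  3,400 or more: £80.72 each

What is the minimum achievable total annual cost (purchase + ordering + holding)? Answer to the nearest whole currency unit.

Holding cost per unit per year at price C is H = 0.24·C.
For each price level, check whether its EOQ is feasible; otherwise the best quantity at that price is the breakpoint.
EOQ at £92.00 = 692.7 (feasible in tier 1): TC = 17,600×£92.00 + (17,600/692.7)×301 + (692.7/2)×0.24×£92.00 = £1,634,495.16.
EOQ at £81.11 = 737.8 < 1100, so use break Q=1100: TC = 17,600×£81.11 + (17,600/1100.0)×301 + (1100.0/2)×0.24×£81.11 = £1,443,058.52.
EOQ at £80.72 = 739.5 < 3400, so use break Q=3400: TC = 17,600×£80.72 + (17,600/3400.0)×301 + (3400.0/2)×0.24×£80.72 = £1,455,163.88.
Lowest total cost among the candidates is at Q = 1100.0.

TC* ≈ £1,443,059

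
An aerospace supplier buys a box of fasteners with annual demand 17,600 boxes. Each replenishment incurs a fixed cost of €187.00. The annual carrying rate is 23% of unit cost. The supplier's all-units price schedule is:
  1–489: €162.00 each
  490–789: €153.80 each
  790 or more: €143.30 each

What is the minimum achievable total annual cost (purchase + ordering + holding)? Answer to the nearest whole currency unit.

TC* ≈ €2,539,265

Holding cost per unit per year at price C is H = 0.23·C.
Evaluate total cost at each tier's feasible EOQ or, if the EOQ is below the tier, at the tier's minimum quantity.
EOQ at €162.00 = 420.3 (feasible in tier 1): TC = 17,600×€162.00 + (17,600/420.3)×187 + (420.3/2)×0.23×€162.00 = €2,866,860.79.
EOQ at €153.80 = 431.4 < 490, so use break Q=490: TC = 17,600×€153.80 + (17,600/490.0)×187 + (490.0/2)×0.23×€153.80 = €2,722,263.36.
EOQ at €143.30 = 446.9 < 790, so use break Q=790: TC = 17,600×€143.30 + (17,600/790.0)×187 + (790.0/2)×0.23×€143.30 = €2,539,264.88.
Lowest total cost among the candidates is at Q = 790.0.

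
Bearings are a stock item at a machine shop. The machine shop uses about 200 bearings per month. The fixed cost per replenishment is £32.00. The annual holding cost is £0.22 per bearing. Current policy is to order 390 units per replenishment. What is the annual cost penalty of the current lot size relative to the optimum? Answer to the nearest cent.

Annual demand D = 200 × 12 = 2,400.
EOQ = √(2DS/H) = √(2 × 2,400 × 32 / 0.22) ≈ 835.57.
Cost at Q* = (D/Q*)S + (Q*/2)H = √(2DSH) ≈ £183.83.
Cost at Q = 390: (2,400/390)×32 + (390/2)×0.22 = £196.92 + £42.90 = £239.82.
Excess = £239.82 − £183.83 = £56.00.

Extra cost ≈ £56.00 per year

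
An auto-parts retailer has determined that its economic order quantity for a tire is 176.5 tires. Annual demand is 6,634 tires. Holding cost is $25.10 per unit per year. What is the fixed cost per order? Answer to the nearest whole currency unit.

Squaring Q* = √(2DS/H) gives Q*² = 2DS/H.
From Q* = √(2DS/H): S = Q*²H / (2D) = 176.5² × 25.1 / (2 × 6,634) = 58.9329.

S ≈ $59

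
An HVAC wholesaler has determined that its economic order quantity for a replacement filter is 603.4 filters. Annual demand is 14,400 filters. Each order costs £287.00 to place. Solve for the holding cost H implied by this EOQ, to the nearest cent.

H ≈ £22.70

The basic EOQ model gives Q* = √(2DS/H); rearrange for the unknown.
From Q* = √(2DS/H): H = 2DS / Q*² = 2 × 14,400 × 287 / 603.4² = 22.7020.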